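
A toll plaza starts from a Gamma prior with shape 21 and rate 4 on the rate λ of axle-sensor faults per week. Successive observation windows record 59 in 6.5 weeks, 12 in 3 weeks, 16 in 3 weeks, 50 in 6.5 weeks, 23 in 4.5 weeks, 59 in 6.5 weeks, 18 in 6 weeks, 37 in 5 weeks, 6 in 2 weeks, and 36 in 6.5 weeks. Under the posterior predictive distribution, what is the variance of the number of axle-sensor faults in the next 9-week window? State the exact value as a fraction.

Total count: 59 + 12 + 16 + 50 + 23 + 59 + 18 + 37 + 6 + 36 = 316.
Total exposure: 6.5 + 3 + 3 + 6.5 + 4.5 + 6.5 + 6 + 5 + 2 + 6.5 = 49.5 weeks.
By Gamma–Poisson conjugacy, the posterior is Gamma(α + Σx, β + Σt) = Gamma(21 + 316, 4 + 49.5) = Gamma(337, 107/2).
The posterior predictive for a window of length T is Negative Binomial with variance T·α'·(β'+T)/β'² = 9·337·(125/2)/(11449/4) = 758250/11449.

758250/11449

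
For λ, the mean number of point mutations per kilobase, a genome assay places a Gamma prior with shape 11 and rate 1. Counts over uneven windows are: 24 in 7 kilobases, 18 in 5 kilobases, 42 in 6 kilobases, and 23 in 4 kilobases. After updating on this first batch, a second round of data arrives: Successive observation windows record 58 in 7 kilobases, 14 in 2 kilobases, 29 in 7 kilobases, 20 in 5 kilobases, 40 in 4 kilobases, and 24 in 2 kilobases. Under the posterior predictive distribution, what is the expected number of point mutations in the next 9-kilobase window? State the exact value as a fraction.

Total count: 24 + 18 + 42 + 23 = 107.
Total exposure: 7 + 5 + 6 + 4 = 22 kilobases.
After the first batch: Gamma(11 + 107, 1 + 22) = Gamma(118, 23).
Total count: 58 + 14 + 29 + 20 + 40 + 24 = 185.
Total exposure: 7 + 2 + 7 + 5 + 4 + 2 = 27 kilobases.
After the second batch: Gamma(118 + 185, 23 + 27) = Gamma(303, 50).
Predictive mean over a 9-kilobase window = T·E[λ|data] = 9·303/50 = 2727/50.

2727/50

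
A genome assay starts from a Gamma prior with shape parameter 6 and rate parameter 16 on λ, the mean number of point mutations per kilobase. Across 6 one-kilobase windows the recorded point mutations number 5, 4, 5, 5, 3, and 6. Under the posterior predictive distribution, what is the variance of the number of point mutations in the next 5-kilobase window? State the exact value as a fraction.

2295/242

Total count: 5 + 4 + 5 + 5 + 3 + 6 = 28.
Total exposure: 6 kilobases.
Posterior: α' = 6 + 28 = 34, β' = 16 + 6 = 22.
The posterior predictive for a window of length T is Negative Binomial with variance T·α'·(β'+T)/β'² = 5·34·27/484 = 2295/242.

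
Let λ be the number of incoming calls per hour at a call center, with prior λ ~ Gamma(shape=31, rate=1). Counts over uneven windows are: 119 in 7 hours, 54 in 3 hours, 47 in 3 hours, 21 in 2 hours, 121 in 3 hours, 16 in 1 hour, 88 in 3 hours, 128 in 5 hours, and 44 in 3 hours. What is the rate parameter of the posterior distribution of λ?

Total count: 119 + 54 + 47 + 21 + 121 + 16 + 88 + 128 + 44 = 638.
Total exposure: 7 + 3 + 3 + 2 + 3 + 1 + 3 + 5 + 3 = 30 hours.
By Gamma–Poisson conjugacy, the posterior is Gamma(α + Σx, β + Σt) = Gamma(31 + 638, 1 + 30) = Gamma(669, 31).

31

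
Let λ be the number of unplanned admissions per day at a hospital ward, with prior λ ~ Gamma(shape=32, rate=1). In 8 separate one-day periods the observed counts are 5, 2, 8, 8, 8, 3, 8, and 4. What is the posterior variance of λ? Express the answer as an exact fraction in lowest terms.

26/27

Total count: 5 + 2 + 8 + 8 + 8 + 3 + 8 + 4 = 46.
Total exposure: 8 days.
The Gamma prior is conjugate for the Poisson rate, so λ | data ~ Gamma(32+46, 1+8) = Gamma(78, 9).
Posterior variance = α'/β'² = 78/81 = 26/27.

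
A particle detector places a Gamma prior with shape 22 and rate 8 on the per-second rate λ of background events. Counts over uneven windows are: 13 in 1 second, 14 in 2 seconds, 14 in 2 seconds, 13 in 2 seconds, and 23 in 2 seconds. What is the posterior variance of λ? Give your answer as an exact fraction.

Total count: 13 + 14 + 14 + 13 + 23 = 77.
Total exposure: 1 + 2 + 2 + 2 + 2 = 9 seconds.
By Gamma–Poisson conjugacy, the posterior is Gamma(α + Σx, β + Σt) = Gamma(22 + 77, 8 + 9) = Gamma(99, 17).
Posterior variance = α'/β'² = 99/289.

99/289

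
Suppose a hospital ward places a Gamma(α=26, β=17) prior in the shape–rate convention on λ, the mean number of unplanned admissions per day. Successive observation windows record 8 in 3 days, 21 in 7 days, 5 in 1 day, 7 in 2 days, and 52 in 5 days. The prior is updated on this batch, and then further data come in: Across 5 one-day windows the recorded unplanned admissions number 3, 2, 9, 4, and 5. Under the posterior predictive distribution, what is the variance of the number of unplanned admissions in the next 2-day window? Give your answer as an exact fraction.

1491/200

Total count: 8 + 21 + 5 + 7 + 52 = 93.
Total exposure: 3 + 7 + 1 + 2 + 5 = 18 days.
After the first batch: Gamma(26 + 93, 17 + 18) = Gamma(119, 35).
Total count: 3 + 2 + 9 + 4 + 5 = 23.
Total exposure: 5 days.
After the second batch: Gamma(119 + 23, 35 + 5) = Gamma(142, 40).
The posterior predictive for a window of length T is Negative Binomial with variance T·α'·(β'+T)/β'² = 2·142·42/1600 = 1491/200.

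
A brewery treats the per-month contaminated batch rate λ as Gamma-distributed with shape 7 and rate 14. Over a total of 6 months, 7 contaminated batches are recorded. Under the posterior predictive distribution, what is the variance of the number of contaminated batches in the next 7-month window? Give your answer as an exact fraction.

Total count 7 over total exposure 6 months.
The Gamma prior is conjugate for the Poisson rate, so λ | data ~ Gamma(7+7, 14+6) = Gamma(14, 20).
The posterior predictive for a window of length T is Negative Binomial with variance T·α'·(β'+T)/β'² = 7·14·27/400 = 1323/200.

1323/200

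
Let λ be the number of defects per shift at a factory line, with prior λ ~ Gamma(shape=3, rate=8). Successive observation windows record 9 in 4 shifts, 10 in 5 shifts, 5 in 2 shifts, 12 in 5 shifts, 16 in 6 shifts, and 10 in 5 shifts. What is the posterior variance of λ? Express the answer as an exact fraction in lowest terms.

Total count: 9 + 10 + 5 + 12 + 16 + 10 = 62.
Total exposure: 4 + 5 + 2 + 5 + 6 + 5 = 27 shifts.
The Gamma prior is conjugate for the Poisson rate, so λ | data ~ Gamma(3+62, 8+27) = Gamma(65, 35).
Posterior variance = α'/β'² = 65/1225 = 13/245.

13/245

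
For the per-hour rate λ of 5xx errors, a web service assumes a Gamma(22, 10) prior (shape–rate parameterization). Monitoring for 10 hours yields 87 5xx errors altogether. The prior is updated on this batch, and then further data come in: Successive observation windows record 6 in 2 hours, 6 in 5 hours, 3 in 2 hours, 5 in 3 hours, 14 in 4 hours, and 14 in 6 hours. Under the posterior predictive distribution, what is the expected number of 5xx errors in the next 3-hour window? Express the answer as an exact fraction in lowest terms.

157/14

Total count 87 over total exposure 10 hours.
After the first batch: Gamma(22 + 87, 10 + 10) = Gamma(109, 20).
Total count: 6 + 6 + 3 + 5 + 14 + 14 = 48.
Total exposure: 2 + 5 + 2 + 3 + 4 + 6 = 22 hours.
After the second batch: Gamma(109 + 48, 20 + 22) = Gamma(157, 42).
Predictive mean over a 3-hour window = T·E[λ|data] = 3·157/42 = 157/14.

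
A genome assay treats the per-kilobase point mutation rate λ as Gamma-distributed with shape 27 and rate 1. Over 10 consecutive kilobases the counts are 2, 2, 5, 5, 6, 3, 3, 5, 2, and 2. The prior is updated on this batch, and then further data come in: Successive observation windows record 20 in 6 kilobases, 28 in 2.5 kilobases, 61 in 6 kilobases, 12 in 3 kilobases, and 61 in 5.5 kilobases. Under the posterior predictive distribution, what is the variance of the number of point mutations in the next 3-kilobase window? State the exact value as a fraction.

Total count: 2 + 2 + 5 + 5 + 6 + 3 + 3 + 5 + 2 + 2 = 35.
Total exposure: 10 kilobases.
After the first batch: Gamma(27 + 35, 1 + 10) = Gamma(62, 11).
Total count: 20 + 28 + 61 + 12 + 61 = 182.
Total exposure: 6 + 2.5 + 6 + 3 + 5.5 = 23 kilobases.
After the second batch: Gamma(62 + 182, 11 + 23) = Gamma(244, 34).
The posterior predictive for a window of length T is Negative Binomial with variance T·α'·(β'+T)/β'² = 3·244·37/1156 = 6771/289.

6771/289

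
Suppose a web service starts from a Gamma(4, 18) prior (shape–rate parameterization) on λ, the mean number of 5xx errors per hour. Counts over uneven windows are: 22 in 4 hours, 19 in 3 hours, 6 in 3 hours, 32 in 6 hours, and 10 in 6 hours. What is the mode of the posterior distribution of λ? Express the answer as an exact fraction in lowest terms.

Total count: 22 + 19 + 6 + 32 + 10 = 89.
Total exposure: 4 + 3 + 3 + 6 + 6 = 22 hours.
Conjugate update: add total count to the shape and total exposure to the rate, giving Gamma(93, 40).
Posterior mode = (α'−1)/β' = 92/40 = 23/10.

23/10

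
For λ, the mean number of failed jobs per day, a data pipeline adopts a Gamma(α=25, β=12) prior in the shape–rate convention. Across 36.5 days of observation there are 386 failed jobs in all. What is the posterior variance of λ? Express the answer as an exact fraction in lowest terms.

1644/9409

Total count 386 over total exposure 36.5 days.
The Gamma prior is conjugate for the Poisson rate, so λ | data ~ Gamma(25+386, 12+36.5) = Gamma(411, 97/2).
Posterior variance = α'/β'² = 411/(9409/4) = 1644/9409.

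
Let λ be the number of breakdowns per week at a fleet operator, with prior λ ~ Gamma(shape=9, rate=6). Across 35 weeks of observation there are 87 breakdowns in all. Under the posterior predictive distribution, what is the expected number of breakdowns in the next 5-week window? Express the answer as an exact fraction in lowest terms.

Total count 87 over total exposure 35 weeks.
Gamma(α, β) with Poisson data over total exposure Σt gives posterior Gamma(α+Σx, β+Σt) = Gamma(96, 41).
Predictive mean over a 5-week window = T·E[λ|data] = 5·96/41 = 480/41.

480/41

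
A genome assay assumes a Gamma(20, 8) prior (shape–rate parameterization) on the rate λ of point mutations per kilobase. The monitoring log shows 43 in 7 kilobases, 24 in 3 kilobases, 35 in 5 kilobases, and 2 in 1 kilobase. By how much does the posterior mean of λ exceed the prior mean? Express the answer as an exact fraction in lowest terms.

8/3

Total count: 43 + 24 + 35 + 2 = 104.
Total exposure: 7 + 3 + 5 + 1 = 16 kilobases.
Posterior: α' = 20 + 104 = 124, β' = 8 + 16 = 24.
Posterior mean = 124/24 = 31/6; prior mean = 20/8 = 5/2. Difference = 31/6 − 5/2 = 8/3.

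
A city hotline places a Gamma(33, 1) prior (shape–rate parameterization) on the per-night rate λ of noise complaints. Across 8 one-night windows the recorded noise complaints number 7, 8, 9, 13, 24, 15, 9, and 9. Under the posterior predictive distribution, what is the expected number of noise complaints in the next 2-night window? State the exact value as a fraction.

254/9

Total count: 7 + 8 + 9 + 13 + 24 + 15 + 9 + 9 = 94.
Total exposure: 8 nights.
The Gamma prior is conjugate for the Poisson rate, so λ | data ~ Gamma(33+94, 1+8) = Gamma(127, 9).
Predictive mean over a 2-night window = T·E[λ|data] = 2·127/9 = 254/9.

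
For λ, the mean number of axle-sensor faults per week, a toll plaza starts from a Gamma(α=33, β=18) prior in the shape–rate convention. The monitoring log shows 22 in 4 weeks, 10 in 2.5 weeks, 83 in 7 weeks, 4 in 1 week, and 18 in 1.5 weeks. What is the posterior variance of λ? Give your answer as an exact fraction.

5/34

Total count: 22 + 10 + 83 + 4 + 18 = 137.
Total exposure: 4 + 2.5 + 7 + 1 + 1.5 = 16 weeks.
The Gamma prior is conjugate for the Poisson rate, so λ | data ~ Gamma(33+137, 18+16) = Gamma(170, 34).
Posterior variance = α'/β'² = 170/1156 = 5/34.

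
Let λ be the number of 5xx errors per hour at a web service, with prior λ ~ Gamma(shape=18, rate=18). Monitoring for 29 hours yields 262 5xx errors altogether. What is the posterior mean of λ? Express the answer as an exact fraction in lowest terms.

Total count 262 over total exposure 29 hours.
Gamma(α, β) with Poisson data over total exposure Σt gives posterior Gamma(α+Σx, β+Σt) = Gamma(280, 47).
Posterior mean = α'/β' = 280/47.

280/47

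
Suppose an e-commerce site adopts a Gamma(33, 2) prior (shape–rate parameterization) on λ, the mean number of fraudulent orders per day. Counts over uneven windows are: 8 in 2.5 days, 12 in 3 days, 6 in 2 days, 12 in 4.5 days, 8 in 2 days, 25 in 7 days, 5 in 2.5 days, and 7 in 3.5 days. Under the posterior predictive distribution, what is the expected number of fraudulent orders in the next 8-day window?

32

Total count: 8 + 12 + 6 + 12 + 8 + 25 + 5 + 7 = 83.
Total exposure: 2.5 + 3 + 2 + 4.5 + 2 + 7 + 2.5 + 3.5 = 27 days.
The Gamma prior is conjugate for the Poisson rate, so λ | data ~ Gamma(33+83, 2+27) = Gamma(116, 29).
Predictive mean over an 8-day window = T·E[λ|data] = 8·116/29 = 32.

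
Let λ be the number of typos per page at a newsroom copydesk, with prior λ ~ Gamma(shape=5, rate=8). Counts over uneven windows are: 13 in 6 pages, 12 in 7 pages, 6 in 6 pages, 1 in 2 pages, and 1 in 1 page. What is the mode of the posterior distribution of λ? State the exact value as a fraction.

37/30

Total count: 13 + 12 + 6 + 1 + 1 = 33.
Total exposure: 6 + 7 + 6 + 2 + 1 = 22 pages.
By Gamma–Poisson conjugacy, the posterior is Gamma(α + Σx, β + Σt) = Gamma(5 + 33, 8 + 22) = Gamma(38, 30).
Posterior mode = (α'−1)/β' = 37/30.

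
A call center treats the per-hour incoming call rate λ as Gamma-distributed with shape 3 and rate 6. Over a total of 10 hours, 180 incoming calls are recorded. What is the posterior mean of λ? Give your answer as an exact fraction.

183/16

Total count 180 over total exposure 10 hours.
Conjugate update: add total count to the shape and total exposure to the rate, giving Gamma(183, 16).
Posterior mean = α'/β' = 183/16.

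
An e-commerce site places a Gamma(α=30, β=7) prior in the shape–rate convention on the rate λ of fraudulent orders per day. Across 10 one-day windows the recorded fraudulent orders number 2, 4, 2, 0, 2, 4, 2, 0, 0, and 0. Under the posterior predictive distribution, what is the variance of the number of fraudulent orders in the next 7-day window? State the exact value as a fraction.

7728/289

Total count: 2 + 4 + 2 + 0 + 2 + 4 + 2 + 0 + 0 + 0 = 16.
Total exposure: 10 days.
Gamma(α, β) with Poisson data over total exposure Σt gives posterior Gamma(α+Σx, β+Σt) = Gamma(46, 17).
The posterior predictive for a window of length T is Negative Binomial with variance T·α'·(β'+T)/β'² = 7·46·24/289 = 7728/289.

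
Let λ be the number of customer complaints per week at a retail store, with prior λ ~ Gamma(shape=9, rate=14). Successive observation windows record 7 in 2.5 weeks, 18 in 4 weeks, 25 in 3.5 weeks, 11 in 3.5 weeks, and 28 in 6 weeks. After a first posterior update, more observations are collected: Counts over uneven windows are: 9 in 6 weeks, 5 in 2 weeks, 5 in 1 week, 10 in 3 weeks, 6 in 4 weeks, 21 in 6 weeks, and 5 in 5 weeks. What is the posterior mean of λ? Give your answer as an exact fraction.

Total count: 7 + 18 + 25 + 11 + 28 = 89.
Total exposure: 2.5 + 4 + 3.5 + 3.5 + 6 = 19.5 weeks.
After the first batch: Gamma(9 + 89, 14 + 19.5) = Gamma(98, 67/2).
Total count: 9 + 5 + 5 + 10 + 6 + 21 + 5 = 61.
Total exposure: 6 + 2 + 1 + 3 + 4 + 6 + 5 = 27 weeks.
After the second batch: Gamma(98 + 61, 67/2 + 27) = Gamma(159, 121/2).
Posterior mean = α'/β' = 159/(121/2) = 318/121.

318/121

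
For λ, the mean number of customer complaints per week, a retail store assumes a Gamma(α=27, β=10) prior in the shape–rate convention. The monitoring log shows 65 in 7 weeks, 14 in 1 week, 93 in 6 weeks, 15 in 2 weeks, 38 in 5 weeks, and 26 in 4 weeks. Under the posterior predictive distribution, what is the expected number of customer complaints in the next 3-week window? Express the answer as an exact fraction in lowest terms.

Total count: 65 + 14 + 93 + 15 + 38 + 26 = 251.
Total exposure: 7 + 1 + 6 + 2 + 5 + 4 = 25 weeks.
The Gamma prior is conjugate for the Poisson rate, so λ | data ~ Gamma(27+251, 10+25) = Gamma(278, 35).
Predictive mean over a 3-week window = T·E[λ|data] = 3·278/35 = 834/35.

834/35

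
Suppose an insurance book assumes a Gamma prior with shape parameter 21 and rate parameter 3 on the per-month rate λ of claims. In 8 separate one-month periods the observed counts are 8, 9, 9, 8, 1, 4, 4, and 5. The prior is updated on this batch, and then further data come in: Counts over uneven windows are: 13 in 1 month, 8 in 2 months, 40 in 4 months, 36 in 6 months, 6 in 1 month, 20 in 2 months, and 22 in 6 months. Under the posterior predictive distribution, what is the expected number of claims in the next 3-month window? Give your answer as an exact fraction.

214/11

Total count: 8 + 9 + 9 + 8 + 1 + 4 + 4 + 5 = 48.
Total exposure: 8 months.
After the first batch: Gamma(21 + 48, 3 + 8) = Gamma(69, 11).
Total count: 13 + 8 + 40 + 36 + 6 + 20 + 22 = 145.
Total exposure: 1 + 2 + 4 + 6 + 1 + 2 + 6 = 22 months.
After the second batch: Gamma(69 + 145, 11 + 22) = Gamma(214, 33).
Predictive mean over a 3-month window = T·E[λ|data] = 3·214/33 = 214/11.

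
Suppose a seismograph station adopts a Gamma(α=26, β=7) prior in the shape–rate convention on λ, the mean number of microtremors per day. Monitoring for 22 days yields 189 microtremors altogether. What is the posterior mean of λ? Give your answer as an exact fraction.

215/29

Total count 189 over total exposure 22 days.
Conjugate update: add total count to the shape and total exposure to the rate, giving Gamma(215, 29).
Posterior mean = α'/β' = 215/29.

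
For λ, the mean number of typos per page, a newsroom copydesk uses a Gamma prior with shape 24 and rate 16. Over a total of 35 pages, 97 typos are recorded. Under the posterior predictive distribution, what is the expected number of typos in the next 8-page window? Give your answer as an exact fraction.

968/51

Total count 97 over total exposure 35 pages.
By Gamma–Poisson conjugacy, the posterior is Gamma(α + Σx, β + Σt) = Gamma(24 + 97, 16 + 35) = Gamma(121, 51).
Predictive mean over an 8-page window = T·E[λ|data] = 8·121/51 = 968/51.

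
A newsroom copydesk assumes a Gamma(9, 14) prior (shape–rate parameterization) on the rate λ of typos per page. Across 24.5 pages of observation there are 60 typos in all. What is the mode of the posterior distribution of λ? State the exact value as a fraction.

Total count 60 over total exposure 24.5 pages.
By Gamma–Poisson conjugacy, the posterior is Gamma(α + Σx, β + Σt) = Gamma(9 + 60, 14 + 24.5) = Gamma(69, 77/2).
Posterior mode = (α'−1)/β' = 68/(77/2) = 136/77.

136/77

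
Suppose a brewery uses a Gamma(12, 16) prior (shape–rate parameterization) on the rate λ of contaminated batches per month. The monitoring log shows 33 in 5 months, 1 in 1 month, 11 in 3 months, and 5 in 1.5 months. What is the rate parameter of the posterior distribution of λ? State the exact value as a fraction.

53/2

Total count: 33 + 1 + 11 + 5 = 50.
Total exposure: 5 + 1 + 3 + 1.5 = 10.5 months.
By Gamma–Poisson conjugacy, the posterior is Gamma(α + Σx, β + Σt) = Gamma(12 + 50, 16 + 10.5) = Gamma(62, 53/2).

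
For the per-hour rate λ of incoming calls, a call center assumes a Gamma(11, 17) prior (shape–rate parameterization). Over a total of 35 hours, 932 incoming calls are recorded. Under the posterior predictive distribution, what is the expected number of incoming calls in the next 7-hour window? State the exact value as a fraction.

Total count 932 over total exposure 35 hours.
Posterior: α' = 11 + 932 = 943, β' = 17 + 35 = 52.
Predictive mean over a 7-hour window = T·E[λ|data] = 7·943/52 = 6601/52.

6601/52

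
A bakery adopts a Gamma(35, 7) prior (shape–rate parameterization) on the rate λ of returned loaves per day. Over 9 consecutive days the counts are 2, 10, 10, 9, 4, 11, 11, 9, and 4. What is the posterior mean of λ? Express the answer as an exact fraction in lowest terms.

Total count: 2 + 10 + 10 + 9 + 4 + 11 + 11 + 9 + 4 = 70.
Total exposure: 9 days.
Posterior: α' = 35 + 70 = 105, β' = 7 + 9 = 16.
Posterior mean = α'/β' = 105/16.

105/16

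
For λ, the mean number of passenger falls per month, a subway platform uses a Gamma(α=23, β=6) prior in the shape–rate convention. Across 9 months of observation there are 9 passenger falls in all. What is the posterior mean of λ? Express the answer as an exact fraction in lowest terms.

Total count 9 over total exposure 9 months.
Posterior: α' = 23 + 9 = 32, β' = 6 + 9 = 15.
Posterior mean = α'/β' = 32/15.

32/15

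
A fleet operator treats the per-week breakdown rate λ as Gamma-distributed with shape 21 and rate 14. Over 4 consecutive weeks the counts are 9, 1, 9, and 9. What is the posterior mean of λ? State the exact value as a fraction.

49/18

Total count: 9 + 1 + 9 + 9 = 28.
Total exposure: 4 weeks.
By Gamma–Poisson conjugacy, the posterior is Gamma(α + Σx, β + Σt) = Gamma(21 + 28, 14 + 4) = Gamma(49, 18).
Posterior mean = α'/β' = 49/18.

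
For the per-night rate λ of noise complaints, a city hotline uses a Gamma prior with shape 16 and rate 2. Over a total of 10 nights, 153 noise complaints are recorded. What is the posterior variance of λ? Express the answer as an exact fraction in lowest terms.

Total count 153 over total exposure 10 nights.
By Gamma–Poisson conjugacy, the posterior is Gamma(α + Σx, β + Σt) = Gamma(16 + 153, 2 + 10) = Gamma(169, 12).
Posterior variance = α'/β'² = 169/144.

169/144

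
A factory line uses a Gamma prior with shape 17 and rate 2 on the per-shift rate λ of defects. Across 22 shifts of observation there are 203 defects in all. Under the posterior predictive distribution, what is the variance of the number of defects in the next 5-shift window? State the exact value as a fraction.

Total count 203 over total exposure 22 shifts.
Posterior: α' = 17 + 203 = 220, β' = 2 + 22 = 24.
The posterior predictive for a window of length T is Negative Binomial with variance T·α'·(β'+T)/β'² = 5·220·29/576 = 7975/144.

7975/144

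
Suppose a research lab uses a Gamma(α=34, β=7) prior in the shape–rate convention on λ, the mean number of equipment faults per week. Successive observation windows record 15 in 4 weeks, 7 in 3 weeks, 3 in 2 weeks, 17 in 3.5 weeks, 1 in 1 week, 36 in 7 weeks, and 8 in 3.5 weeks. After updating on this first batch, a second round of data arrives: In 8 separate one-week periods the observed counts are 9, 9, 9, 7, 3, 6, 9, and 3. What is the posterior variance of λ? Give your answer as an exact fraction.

176/1521

Total count: 15 + 7 + 3 + 17 + 1 + 36 + 8 = 87.
Total exposure: 4 + 3 + 2 + 3.5 + 1 + 7 + 3.5 = 24 weeks.
After the first batch: Gamma(34 + 87, 7 + 24) = Gamma(121, 31).
Total count: 9 + 9 + 9 + 7 + 3 + 6 + 9 + 3 = 55.
Total exposure: 8 weeks.
After the second batch: Gamma(121 + 55, 31 + 8) = Gamma(176, 39).
Posterior variance = α'/β'² = 176/1521.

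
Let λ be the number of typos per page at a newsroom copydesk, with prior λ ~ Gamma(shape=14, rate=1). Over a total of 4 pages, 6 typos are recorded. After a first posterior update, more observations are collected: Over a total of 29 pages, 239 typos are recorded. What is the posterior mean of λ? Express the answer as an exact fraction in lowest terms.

259/34

Total count 6 over total exposure 4 pages.
After the first batch: Gamma(14 + 6, 1 + 4) = Gamma(20, 5).
Total count 239 over total exposure 29 pages.
After the second batch: Gamma(20 + 239, 5 + 29) = Gamma(259, 34).
Posterior mean = α'/β' = 259/34.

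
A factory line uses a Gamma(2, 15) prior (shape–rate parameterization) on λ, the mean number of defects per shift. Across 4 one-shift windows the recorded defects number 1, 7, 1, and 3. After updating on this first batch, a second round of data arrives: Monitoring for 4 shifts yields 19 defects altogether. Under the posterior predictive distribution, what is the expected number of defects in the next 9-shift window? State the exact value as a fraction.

297/23

Total count: 1 + 7 + 1 + 3 = 12.
Total exposure: 4 shifts.
After the first batch: Gamma(2 + 12, 15 + 4) = Gamma(14, 19).
Total count 19 over total exposure 4 shifts.
After the second batch: Gamma(14 + 19, 19 + 4) = Gamma(33, 23).
Predictive mean over a 9-shift window = T·E[λ|data] = 9·33/23 = 297/23.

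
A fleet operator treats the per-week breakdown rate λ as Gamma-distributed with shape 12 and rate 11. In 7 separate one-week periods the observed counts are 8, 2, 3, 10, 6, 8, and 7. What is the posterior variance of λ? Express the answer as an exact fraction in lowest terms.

Total count: 8 + 2 + 3 + 10 + 6 + 8 + 7 = 44.
Total exposure: 7 weeks.
Gamma(α, β) with Poisson data over total exposure Σt gives posterior Gamma(α+Σx, β+Σt) = Gamma(56, 18).
Posterior variance = α'/β'² = 56/324 = 14/81.

14/81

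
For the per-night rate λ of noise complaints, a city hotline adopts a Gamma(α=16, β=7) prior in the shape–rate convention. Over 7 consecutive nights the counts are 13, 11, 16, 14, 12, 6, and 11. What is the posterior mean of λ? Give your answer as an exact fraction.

Total count: 13 + 11 + 16 + 14 + 12 + 6 + 11 = 83.
Total exposure: 7 nights.
Gamma(α, β) with Poisson data over total exposure Σt gives posterior Gamma(α+Σx, β+Σt) = Gamma(99, 14).
Posterior mean = α'/β' = 99/14.

99/14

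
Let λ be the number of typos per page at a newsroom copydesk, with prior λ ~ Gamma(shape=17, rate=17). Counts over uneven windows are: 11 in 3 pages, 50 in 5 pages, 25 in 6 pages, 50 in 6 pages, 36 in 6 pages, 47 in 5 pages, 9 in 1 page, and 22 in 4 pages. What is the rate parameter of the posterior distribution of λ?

53

Total count: 11 + 50 + 25 + 50 + 36 + 47 + 9 + 22 = 250.
Total exposure: 3 + 5 + 6 + 6 + 6 + 5 + 1 + 4 = 36 pages.
Posterior: α' = 17 + 250 = 267, β' = 17 + 36 = 53.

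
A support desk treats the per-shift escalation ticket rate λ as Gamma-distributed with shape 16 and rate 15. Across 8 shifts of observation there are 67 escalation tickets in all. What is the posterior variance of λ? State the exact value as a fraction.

Total count 67 over total exposure 8 shifts.
Conjugate update: add total count to the shape and total exposure to the rate, giving Gamma(83, 23).
Posterior variance = α'/β'² = 83/529.

83/529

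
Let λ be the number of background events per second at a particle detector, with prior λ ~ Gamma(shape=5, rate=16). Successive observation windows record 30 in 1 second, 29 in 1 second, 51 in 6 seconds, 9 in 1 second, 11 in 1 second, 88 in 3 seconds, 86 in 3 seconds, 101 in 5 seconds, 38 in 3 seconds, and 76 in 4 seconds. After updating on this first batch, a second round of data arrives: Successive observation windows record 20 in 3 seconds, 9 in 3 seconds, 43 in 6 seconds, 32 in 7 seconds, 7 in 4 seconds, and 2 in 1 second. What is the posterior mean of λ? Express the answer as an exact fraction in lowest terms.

Total count: 30 + 29 + 51 + 9 + 11 + 88 + 86 + 101 + 38 + 76 = 519.
Total exposure: 1 + 1 + 6 + 1 + 1 + 3 + 3 + 5 + 3 + 4 = 28 seconds.
After the first batch: Gamma(5 + 519, 16 + 28) = Gamma(524, 44).
Total count: 20 + 9 + 43 + 32 + 7 + 2 = 113.
Total exposure: 3 + 3 + 6 + 7 + 4 + 1 = 24 seconds.
After the second batch: Gamma(524 + 113, 44 + 24) = Gamma(637, 68).
Posterior mean = α'/β' = 637/68.

637/68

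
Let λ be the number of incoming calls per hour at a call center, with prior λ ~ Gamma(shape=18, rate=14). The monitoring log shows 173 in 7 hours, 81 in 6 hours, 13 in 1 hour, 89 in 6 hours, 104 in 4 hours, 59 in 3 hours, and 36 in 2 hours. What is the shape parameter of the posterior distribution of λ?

573

Total count: 173 + 81 + 13 + 89 + 104 + 59 + 36 = 555.
Total exposure: 7 + 6 + 1 + 6 + 4 + 3 + 2 = 29 hours.
By Gamma–Poisson conjugacy, the posterior is Gamma(α + Σx, β + Σt) = Gamma(18 + 555, 14 + 29) = Gamma(573, 43).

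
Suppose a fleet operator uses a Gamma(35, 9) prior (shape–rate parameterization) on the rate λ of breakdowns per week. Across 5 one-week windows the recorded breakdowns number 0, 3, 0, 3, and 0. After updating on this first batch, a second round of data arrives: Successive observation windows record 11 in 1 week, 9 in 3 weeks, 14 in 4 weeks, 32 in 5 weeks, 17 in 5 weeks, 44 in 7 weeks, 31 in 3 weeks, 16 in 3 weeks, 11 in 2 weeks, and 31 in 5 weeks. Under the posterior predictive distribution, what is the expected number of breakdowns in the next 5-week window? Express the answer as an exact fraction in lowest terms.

Total count: 0 + 3 + 0 + 3 + 0 = 6.
Total exposure: 5 weeks.
After the first batch: Gamma(35 + 6, 9 + 5) = Gamma(41, 14).
Total count: 11 + 9 + 14 + 32 + 17 + 44 + 31 + 16 + 11 + 31 = 216.
Total exposure: 1 + 3 + 4 + 5 + 5 + 7 + 3 + 3 + 2 + 5 = 38 weeks.
After the second batch: Gamma(41 + 216, 14 + 38) = Gamma(257, 52).
Predictive mean over a 5-week window = T·E[λ|data] = 5·257/52 = 1285/52.

1285/52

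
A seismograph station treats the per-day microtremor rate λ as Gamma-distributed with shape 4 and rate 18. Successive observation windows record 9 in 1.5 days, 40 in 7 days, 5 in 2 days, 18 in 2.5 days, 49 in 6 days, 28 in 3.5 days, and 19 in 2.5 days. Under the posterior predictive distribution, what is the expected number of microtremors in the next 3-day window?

12

Total count: 9 + 40 + 5 + 18 + 49 + 28 + 19 = 168.
Total exposure: 1.5 + 7 + 2 + 2.5 + 6 + 3.5 + 2.5 = 25 days.
The Gamma prior is conjugate for the Poisson rate, so λ | data ~ Gamma(4+168, 18+25) = Gamma(172, 43).
Predictive mean over a 3-day window = T·E[λ|data] = 3·172/43 = 12.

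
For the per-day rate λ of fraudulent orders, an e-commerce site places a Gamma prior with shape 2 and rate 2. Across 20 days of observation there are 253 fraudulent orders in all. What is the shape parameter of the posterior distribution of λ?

255

Total count 253 over total exposure 20 days.
By Gamma–Poisson conjugacy, the posterior is Gamma(α + Σx, β + Σt) = Gamma(2 + 253, 2 + 20) = Gamma(255, 22).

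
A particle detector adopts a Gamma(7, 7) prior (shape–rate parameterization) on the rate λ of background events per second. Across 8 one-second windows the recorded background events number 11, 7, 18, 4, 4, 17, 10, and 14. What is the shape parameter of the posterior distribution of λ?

Total count: 11 + 7 + 18 + 4 + 4 + 17 + 10 + 14 = 85.
Total exposure: 8 seconds.
Posterior: α' = 7 + 85 = 92, β' = 7 + 8 = 15.

92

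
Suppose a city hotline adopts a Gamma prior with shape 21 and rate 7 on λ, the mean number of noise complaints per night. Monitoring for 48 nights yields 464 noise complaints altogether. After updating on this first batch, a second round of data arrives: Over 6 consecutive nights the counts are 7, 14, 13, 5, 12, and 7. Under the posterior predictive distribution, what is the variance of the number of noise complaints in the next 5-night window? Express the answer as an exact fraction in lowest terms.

Total count 464 over total exposure 48 nights.
After the first batch: Gamma(21 + 464, 7 + 48) = Gamma(485, 55).
Total count: 7 + 14 + 13 + 5 + 12 + 7 = 58.
Total exposure: 6 nights.
After the second batch: Gamma(485 + 58, 55 + 6) = Gamma(543, 61).
The posterior predictive for a window of length T is Negative Binomial with variance T·α'·(β'+T)/β'² = 5·543·66/3721 = 179190/3721.

179190/3721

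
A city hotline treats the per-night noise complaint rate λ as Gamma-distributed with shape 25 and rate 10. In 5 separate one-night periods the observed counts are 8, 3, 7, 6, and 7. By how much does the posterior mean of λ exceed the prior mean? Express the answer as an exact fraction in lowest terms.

37/30

Total count: 8 + 3 + 7 + 6 + 7 = 31.
Total exposure: 5 nights.
Gamma(α, β) with Poisson data over total exposure Σt gives posterior Gamma(α+Σx, β+Σt) = Gamma(56, 15).
Posterior mean = 56/15 = 56/15; prior mean = 25/10 = 5/2. Difference = 56/15 − 5/2 = 37/30.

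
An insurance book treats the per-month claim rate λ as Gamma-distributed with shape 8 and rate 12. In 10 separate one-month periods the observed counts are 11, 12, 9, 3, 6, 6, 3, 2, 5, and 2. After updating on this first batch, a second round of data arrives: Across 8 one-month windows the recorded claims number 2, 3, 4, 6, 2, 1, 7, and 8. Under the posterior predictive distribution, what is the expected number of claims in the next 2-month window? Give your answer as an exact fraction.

Total count: 11 + 12 + 9 + 3 + 6 + 6 + 3 + 2 + 5 + 2 = 59.
Total exposure: 10 months.
After the first batch: Gamma(8 + 59, 12 + 10) = Gamma(67, 22).
Total count: 2 + 3 + 4 + 6 + 2 + 1 + 7 + 8 = 33.
Total exposure: 8 months.
After the second batch: Gamma(67 + 33, 22 + 8) = Gamma(100, 30).
Predictive mean over a 2-month window = T·E[λ|data] = 2·100/30 = 20/3.

20/3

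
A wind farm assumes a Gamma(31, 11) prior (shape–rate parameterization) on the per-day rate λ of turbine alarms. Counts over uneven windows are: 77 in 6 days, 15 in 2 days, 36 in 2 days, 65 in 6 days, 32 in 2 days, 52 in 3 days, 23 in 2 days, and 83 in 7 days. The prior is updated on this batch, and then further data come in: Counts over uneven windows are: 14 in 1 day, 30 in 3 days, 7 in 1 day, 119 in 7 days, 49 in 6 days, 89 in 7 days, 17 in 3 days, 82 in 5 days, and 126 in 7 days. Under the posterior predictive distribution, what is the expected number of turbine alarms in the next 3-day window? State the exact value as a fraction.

947/27

Total count: 77 + 15 + 36 + 65 + 32 + 52 + 23 + 83 = 383.
Total exposure: 6 + 2 + 2 + 6 + 2 + 3 + 2 + 7 = 30 days.
After the first batch: Gamma(31 + 383, 11 + 30) = Gamma(414, 41).
Total count: 14 + 30 + 7 + 119 + 49 + 89 + 17 + 82 + 126 = 533.
Total exposure: 1 + 3 + 1 + 7 + 6 + 7 + 3 + 5 + 7 = 40 days.
After the second batch: Gamma(414 + 533, 41 + 40) = Gamma(947, 81).
Predictive mean over a 3-day window = T·E[λ|data] = 3·947/81 = 947/27.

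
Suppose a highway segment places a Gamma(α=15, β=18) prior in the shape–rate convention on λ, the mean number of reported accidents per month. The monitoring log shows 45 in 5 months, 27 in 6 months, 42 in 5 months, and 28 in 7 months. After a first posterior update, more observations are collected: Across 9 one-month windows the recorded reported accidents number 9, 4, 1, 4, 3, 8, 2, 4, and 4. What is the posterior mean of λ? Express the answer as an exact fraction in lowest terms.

Total count: 45 + 27 + 42 + 28 = 142.
Total exposure: 5 + 6 + 5 + 7 = 23 months.
After the first batch: Gamma(15 + 142, 18 + 23) = Gamma(157, 41).
Total count: 9 + 4 + 1 + 4 + 3 + 8 + 2 + 4 + 4 = 39.
Total exposure: 9 months.
After the second batch: Gamma(157 + 39, 41 + 9) = Gamma(196, 50).
Posterior mean = α'/β' = 196/50 = 98/25.

98/25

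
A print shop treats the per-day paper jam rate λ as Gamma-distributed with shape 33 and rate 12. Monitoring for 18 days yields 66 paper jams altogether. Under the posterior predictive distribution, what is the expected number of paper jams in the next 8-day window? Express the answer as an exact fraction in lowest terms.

132/5

Total count 66 over total exposure 18 days.
Conjugate update: add total count to the shape and total exposure to the rate, giving Gamma(99, 30).
Predictive mean over an 8-day window = T·E[λ|data] = 8·99/30 = 132/5.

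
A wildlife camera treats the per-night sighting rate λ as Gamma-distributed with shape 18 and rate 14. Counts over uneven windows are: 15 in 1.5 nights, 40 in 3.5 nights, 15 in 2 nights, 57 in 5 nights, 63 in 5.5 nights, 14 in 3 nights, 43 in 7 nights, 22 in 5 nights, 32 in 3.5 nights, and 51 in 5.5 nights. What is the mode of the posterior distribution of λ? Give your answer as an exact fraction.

246/37

Total count: 15 + 40 + 15 + 57 + 63 + 14 + 43 + 22 + 32 + 51 = 352.
Total exposure: 1.5 + 3.5 + 2 + 5 + 5.5 + 3 + 7 + 5 + 3.5 + 5.5 = 41.5 nights.
Gamma(α, β) with Poisson data over total exposure Σt gives posterior Gamma(α+Σx, β+Σt) = Gamma(370, 111/2).
Posterior mode = (α'−1)/β' = 369/(111/2) = 246/37.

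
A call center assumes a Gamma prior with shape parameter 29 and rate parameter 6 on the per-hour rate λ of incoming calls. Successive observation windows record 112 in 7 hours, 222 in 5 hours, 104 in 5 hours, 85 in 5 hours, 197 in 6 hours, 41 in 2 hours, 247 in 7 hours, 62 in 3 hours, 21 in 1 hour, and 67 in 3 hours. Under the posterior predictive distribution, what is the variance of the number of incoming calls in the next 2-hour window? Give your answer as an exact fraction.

30862/625

Total count: 112 + 222 + 104 + 85 + 197 + 41 + 247 + 62 + 21 + 67 = 1158.
Total exposure: 7 + 5 + 5 + 5 + 6 + 2 + 7 + 3 + 1 + 3 = 44 hours.
Posterior: α' = 29 + 1158 = 1187, β' = 6 + 44 = 50.
The posterior predictive for a window of length T is Negative Binomial with variance T·α'·(β'+T)/β'² = 2·1187·52/2500 = 30862/625.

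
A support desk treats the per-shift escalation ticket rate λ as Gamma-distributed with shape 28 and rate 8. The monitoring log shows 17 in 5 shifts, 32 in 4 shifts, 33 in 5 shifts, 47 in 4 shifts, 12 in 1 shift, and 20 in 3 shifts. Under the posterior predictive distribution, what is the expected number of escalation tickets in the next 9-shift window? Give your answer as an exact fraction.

Total count: 17 + 32 + 33 + 47 + 12 + 20 = 161.
Total exposure: 5 + 4 + 5 + 4 + 1 + 3 = 22 shifts.
Conjugate update: add total count to the shape and total exposure to the rate, giving Gamma(189, 30).
Predictive mean over a 9-shift window = T·E[λ|data] = 9·189/30 = 567/10.

567/10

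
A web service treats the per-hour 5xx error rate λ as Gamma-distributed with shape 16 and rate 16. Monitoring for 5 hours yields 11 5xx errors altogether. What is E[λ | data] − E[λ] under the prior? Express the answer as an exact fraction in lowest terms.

Total count 11 over total exposure 5 hours.
The Gamma prior is conjugate for the Poisson rate, so λ | data ~ Gamma(16+11, 16+5) = Gamma(27, 21).
Posterior mean = 27/21 = 9/7; prior mean = 16/16 = 1. Difference = 9/7 − 1 = 2/7.

2/7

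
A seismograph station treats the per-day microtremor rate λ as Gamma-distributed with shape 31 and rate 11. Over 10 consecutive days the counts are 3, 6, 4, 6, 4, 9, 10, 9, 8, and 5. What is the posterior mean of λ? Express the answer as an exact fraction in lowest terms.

95/21

Total count: 3 + 6 + 4 + 6 + 4 + 9 + 10 + 9 + 8 + 5 = 64.
Total exposure: 10 days.
Conjugate update: add total count to the shape and total exposure to the rate, giving Gamma(95, 21).
Posterior mean = α'/β' = 95/21.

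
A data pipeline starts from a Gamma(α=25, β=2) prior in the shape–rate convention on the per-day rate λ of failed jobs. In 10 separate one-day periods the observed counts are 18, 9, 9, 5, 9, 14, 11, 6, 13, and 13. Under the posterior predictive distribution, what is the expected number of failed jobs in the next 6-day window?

Total count: 18 + 9 + 9 + 5 + 9 + 14 + 11 + 6 + 13 + 13 = 107.
Total exposure: 10 days.
Conjugate update: add total count to the shape and total exposure to the rate, giving Gamma(132, 12).
Predictive mean over a 6-day window = T·E[λ|data] = 6·132/12 = 66.

66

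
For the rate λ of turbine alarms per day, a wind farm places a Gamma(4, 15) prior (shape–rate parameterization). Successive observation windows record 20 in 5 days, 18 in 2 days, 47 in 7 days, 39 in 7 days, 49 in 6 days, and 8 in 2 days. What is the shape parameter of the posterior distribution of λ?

185

Total count: 20 + 18 + 47 + 39 + 49 + 8 = 181.
Total exposure: 5 + 2 + 7 + 7 + 6 + 2 = 29 days.
By Gamma–Poisson conjugacy, the posterior is Gamma(α + Σx, β + Σt) = Gamma(4 + 181, 15 + 29) = Gamma(185, 44).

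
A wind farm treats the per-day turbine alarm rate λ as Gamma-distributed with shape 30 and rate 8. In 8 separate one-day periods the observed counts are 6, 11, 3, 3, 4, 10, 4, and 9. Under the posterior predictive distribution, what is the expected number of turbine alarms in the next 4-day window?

Total count: 6 + 11 + 3 + 3 + 4 + 10 + 4 + 9 = 50.
Total exposure: 8 days.
Gamma(α, β) with Poisson data over total exposure Σt gives posterior Gamma(α+Σx, β+Σt) = Gamma(80, 16).
Predictive mean over a 4-day window = T·E[λ|data] = 4·80/16 = 20.

20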